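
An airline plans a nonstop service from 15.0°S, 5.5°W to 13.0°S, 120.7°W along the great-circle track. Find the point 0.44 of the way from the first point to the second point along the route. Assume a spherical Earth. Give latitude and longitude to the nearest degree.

Write both endpoints as unit vectors p₁, p₂ with components (cos φ cos λ, cos φ sin λ, sin φ).
The central angle between the endpoints is δ = arccos(p₁·p₂) ≈ 1.920 rad (110.0°).
Interpolate at f = 0.44 with slerp weights a = sin((1−f)δ)/sin δ ≈ 0.936, b = sin(fδ)/sin δ ≈ 0.796.
p = a·p₁ + b·p₂ ≈ (0.504, -0.754, -0.421); φ = arcsin(p_z) ≈ -24.93°, λ = atan2(p_y, p_x) ≈ -56.21°.

≈ 25°S, 56°W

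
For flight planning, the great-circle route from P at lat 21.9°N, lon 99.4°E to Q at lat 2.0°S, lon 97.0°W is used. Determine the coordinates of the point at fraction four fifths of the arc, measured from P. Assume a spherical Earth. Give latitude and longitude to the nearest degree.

Convert each endpoint to a unit vector on the sphere (x = cos φ cos λ, y = cos φ sin λ, z = sin φ).
The central angle between the endpoints is δ = arccos(p₁·p₂) ≈ 2.696 rad (154.5°).
Interpolate at f = 4/5 with slerp weights a = sin((1−f)δ)/sin δ ≈ 1.193, b = sin(fδ)/sin δ ≈ 1.935.
p = a·p₁ + b·p₂ ≈ (-0.416, -0.827, 0.377); φ = arcsin(p_z) ≈ 22.17°, λ = atan2(p_y, p_x) ≈ -116.72°.

≈ lat 22°N, lon 117°W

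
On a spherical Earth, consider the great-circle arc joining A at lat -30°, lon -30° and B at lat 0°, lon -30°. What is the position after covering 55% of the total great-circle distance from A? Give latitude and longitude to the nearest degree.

From cos δ = sin φ₁ sin φ₂ + cos φ₁ cos φ₂ cos Δλ, the central angle is δ ≈ 0.524 rad (30.0°).
Interpolate at f = 0.55 with slerp weights a = sin((1−f)δ)/sin δ ≈ 0.467, b = sin(fδ)/sin δ ≈ 0.568.
p = a·p₁ + b·p₂ ≈ (0.842, -0.486, -0.233); φ = arcsin(p_z) ≈ -13.50°, λ = atan2(p_y, p_x) ≈ -30.00°.

≈ lat -13°, lon -30°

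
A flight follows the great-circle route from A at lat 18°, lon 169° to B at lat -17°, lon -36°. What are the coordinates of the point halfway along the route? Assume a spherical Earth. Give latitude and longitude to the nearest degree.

Convert each endpoint to a unit vector on the sphere (x = cos φ cos λ, y = cos φ sin λ, z = sin φ).
The central angle between the endpoints is δ = arccos(p₁·p₂) ≈ 2.725 rad (156.2°).
Interpolate at f = 1/2 with slerp weights a = sin((1−f)δ)/sin δ ≈ 2.420, b = sin(fδ)/sin δ ≈ 2.420.
p = a·p₁ + b·p₂ ≈ (-0.387, -0.921, 0.040); φ = arcsin(p_z) ≈ 2.31°, λ = atan2(p_y, p_x) ≈ -112.79°.

≈ lat 2°, lon -113°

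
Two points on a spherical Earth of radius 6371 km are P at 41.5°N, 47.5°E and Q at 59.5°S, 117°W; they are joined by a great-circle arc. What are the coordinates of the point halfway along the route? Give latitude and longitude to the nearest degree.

From cos δ = sin φ₁ sin φ₂ + cos φ₁ cos φ₂ cos Δλ, the central angle is δ ≈ 2.785 rad (159.6°).
Interpolate at f = 1/2 with slerp weights a = sin((1−f)δ)/sin δ ≈ 2.822, b = sin(fδ)/sin δ ≈ 2.822.
p = a·p₁ + b·p₂ ≈ (0.778, 0.282, -0.562); φ = arcsin(p_z) ≈ -34.17°, λ = atan2(p_y, p_x) ≈ 19.94°.

≈ 34°S, 20°E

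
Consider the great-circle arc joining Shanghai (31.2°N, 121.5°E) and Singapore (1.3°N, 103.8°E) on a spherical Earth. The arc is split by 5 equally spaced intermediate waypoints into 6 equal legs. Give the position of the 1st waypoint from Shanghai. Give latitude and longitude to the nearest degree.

≈ 26°N, 118°E

The haversine formula gives a central angle δ ≈ 0.598 rad (34.3°) between the endpoints.
Interpolate at f = 1/6 with slerp weights a = sin((1−f)δ)/sin δ ≈ 0.849, b = sin(fδ)/sin δ ≈ 0.177.
p = a·p₁ + b·p₂ ≈ (-0.422, 0.791, 0.444); φ = arcsin(p_z) ≈ 26.35°, λ = atan2(p_y, p_x) ≈ 118.06°.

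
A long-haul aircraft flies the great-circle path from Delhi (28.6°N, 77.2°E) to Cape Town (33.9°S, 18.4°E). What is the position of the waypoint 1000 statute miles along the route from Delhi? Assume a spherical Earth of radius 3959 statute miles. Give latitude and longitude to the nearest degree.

The haversine formula gives a central angle δ ≈ 1.460 rad (83.7°) between the endpoints. The total great-circle distance is δ·R ≈ 1.460 × 3959 ≈ 5780 mi, so the target fraction is f = 1000/5780 ≈ 0.173.
Interpolate at f ≈ 0.173 with slerp weights a = sin((1−f)δ)/sin δ ≈ 0.940, b = sin(fδ)/sin δ ≈ 0.251.
p = a·p₁ + b·p₂ ≈ (0.381, 0.871, 0.310); φ = arcsin(p_z) ≈ 18.06°, λ = atan2(p_y, p_x) ≈ 66.38°.

≈ 18°N, 66°E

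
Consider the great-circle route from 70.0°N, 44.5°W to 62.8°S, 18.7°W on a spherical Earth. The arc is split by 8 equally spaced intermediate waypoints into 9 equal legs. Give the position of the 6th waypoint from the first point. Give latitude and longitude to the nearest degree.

≈ 19°S, 28°W

From cos δ = sin φ₁ sin φ₂ + cos φ₁ cos φ₂ cos Δλ, the central angle is δ ≈ 2.339 rad (134.0°).
Interpolate at f = 6/9 with slerp weights a = sin((1−f)δ)/sin δ ≈ 0.978, b = sin(fδ)/sin δ ≈ 1.391.
p = a·p₁ + b·p₂ ≈ (0.841, -0.438, -0.318); φ = arcsin(p_z) ≈ -18.54°, λ = atan2(p_y, p_x) ≈ -27.53°.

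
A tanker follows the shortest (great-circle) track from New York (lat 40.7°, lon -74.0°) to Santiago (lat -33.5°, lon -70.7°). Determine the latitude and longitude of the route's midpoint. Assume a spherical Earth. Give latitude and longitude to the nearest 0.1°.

≈ lat 3.6°, lon -72.3°

Write both endpoints as unit vectors p₁, p₂ with components (cos φ cos λ, cos φ sin λ, sin φ).
The central angle between the endpoints is δ = arccos(p₁·p₂) ≈ 1.296 rad (74.3°).
Interpolate at f = 1/2 with slerp weights a = sin((1−f)δ)/sin δ ≈ 0.627, b = sin(fδ)/sin δ ≈ 0.627.
p = a·p₁ + b·p₂ ≈ (0.304, -0.951, 0.063); φ = arcsin(p_z) ≈ 3.60°, λ = atan2(p_y, p_x) ≈ -72.27°.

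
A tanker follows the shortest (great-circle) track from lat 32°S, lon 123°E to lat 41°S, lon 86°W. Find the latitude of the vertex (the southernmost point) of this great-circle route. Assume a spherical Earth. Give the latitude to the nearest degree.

≈ 71°S

The great circle lies in the plane with unit normal n̂ = (p₁ × p₂)/|p₁ × p₂|.
Here n̂_z ≈ +0.318; the vertex latitude is φ_max = arccos|n̂_z| ≈ 71.5°.
Check via Clairaut: cos φ_max = |cos φ₁| · sin C = cos(32.0°)·sin(158.0°) ≈ 0.318, again giving ≈ 71.5°.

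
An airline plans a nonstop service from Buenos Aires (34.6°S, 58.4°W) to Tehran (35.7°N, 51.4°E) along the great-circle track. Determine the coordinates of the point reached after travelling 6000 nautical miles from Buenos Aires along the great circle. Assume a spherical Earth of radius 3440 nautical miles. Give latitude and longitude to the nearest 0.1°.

≈ 24.5°N, 26.8°E

Write both endpoints as unit vectors p₁, p₂ with components (cos φ cos λ, cos φ sin λ, sin φ).
The central angle between the endpoints is δ = arccos(p₁·p₂) ≈ 2.163 rad (123.9°). The total great-circle distance is δ·R ≈ 2.163 × 3440 ≈ 7439 nmi, so the target fraction is f = 6000/7439 ≈ 0.807.
Interpolate at f ≈ 0.807 with slerp weights a = sin((1−f)δ)/sin δ ≈ 0.489, b = sin(fδ)/sin δ ≈ 1.187.
p = a·p₁ + b·p₂ ≈ (0.812, 0.410, 0.415); φ = arcsin(p_z) ≈ 24.49°, λ = atan2(p_y, p_x) ≈ 26.78°.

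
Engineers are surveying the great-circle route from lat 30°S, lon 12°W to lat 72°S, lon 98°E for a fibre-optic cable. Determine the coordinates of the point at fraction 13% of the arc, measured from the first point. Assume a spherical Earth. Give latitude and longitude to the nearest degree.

The haversine formula gives a central angle δ ≈ 1.177 rad (67.4°) between the endpoints.
Interpolate at f = 0.13 with slerp weights a = sin((1−f)δ)/sin δ ≈ 0.925, b = sin(fδ)/sin δ ≈ 0.165.
p = a·p₁ + b·p₂ ≈ (0.776, -0.116, -0.619); φ = arcsin(p_z) ≈ -38.27°, λ = atan2(p_y, p_x) ≈ -8.50°.

≈ lat 38°S, lon 9°W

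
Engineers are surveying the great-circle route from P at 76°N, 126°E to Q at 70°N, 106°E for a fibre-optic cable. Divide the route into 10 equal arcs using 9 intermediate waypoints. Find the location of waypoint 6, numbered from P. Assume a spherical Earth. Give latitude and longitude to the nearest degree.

≈ 73°N, 112°E

Write both endpoints as unit vectors p₁, p₂ with components (cos φ cos λ, cos φ sin λ, sin φ).
The central angle between the endpoints is δ = arccos(p₁·p₂) ≈ 0.145 rad (8.3°).
Interpolate at f = 6/10 with slerp weights a = sin((1−f)δ)/sin δ ≈ 0.401, b = sin(fδ)/sin δ ≈ 0.601.
p = a·p₁ + b·p₂ ≈ (-0.114, 0.276, 0.954); φ = arcsin(p_z) ≈ 72.62°, λ = atan2(p_y, p_x) ≈ 112.38°.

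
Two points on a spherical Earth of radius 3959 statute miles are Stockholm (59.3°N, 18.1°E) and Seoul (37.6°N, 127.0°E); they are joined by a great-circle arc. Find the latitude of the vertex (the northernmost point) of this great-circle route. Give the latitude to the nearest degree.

≈ 65°N

The great circle lies in the plane with unit normal n̂ = (p₁ × p₂)/|p₁ × p₂|.
Here n̂_z ≈ +0.416; the vertex latitude is φ_max = arccos|n̂_z| ≈ 65.4°.
Check via Clairaut: cos φ_max = |cos φ₁| · sin C = cos(59.3°)·sin(54.6°) ≈ 0.416, again giving ≈ 65.4°.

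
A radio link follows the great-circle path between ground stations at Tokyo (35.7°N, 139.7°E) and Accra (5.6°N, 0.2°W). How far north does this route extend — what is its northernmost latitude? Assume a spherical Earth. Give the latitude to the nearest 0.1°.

≈ 51.0°N

The great circle lies in the plane with unit normal n̂ = (p₁ × p₂)/|p₁ × p₂|.
Here n̂_z ≈ -0.629; the vertex latitude is φ_max = arccos|n̂_z| ≈ 51.0°.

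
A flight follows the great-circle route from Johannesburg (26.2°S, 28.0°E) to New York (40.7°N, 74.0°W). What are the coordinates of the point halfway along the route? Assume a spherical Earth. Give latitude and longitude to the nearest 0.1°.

≈ (11.4°N, 17.1°W)

Convert each endpoint to a unit vector on the sphere (x = cos φ cos λ, y = cos φ sin λ, z = sin φ).
The central angle between the endpoints is δ = arccos(p₁·p₂) ≈ 2.015 rad (115.4°).
Interpolate at f = 1/2 with slerp weights a = sin((1−f)δ)/sin δ ≈ 0.936, b = sin(fδ)/sin δ ≈ 0.936.
p = a·p₁ + b·p₂ ≈ (0.937, -0.288, 0.197); φ = arcsin(p_z) ≈ 11.37°, λ = atan2(p_y, p_x) ≈ -17.07°.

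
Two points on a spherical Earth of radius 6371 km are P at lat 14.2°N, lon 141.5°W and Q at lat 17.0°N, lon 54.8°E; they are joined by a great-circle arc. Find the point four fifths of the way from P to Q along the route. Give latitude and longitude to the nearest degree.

≈ lat 42°N, lon 73°E

The haversine formula gives a central angle δ ≈ 2.529 rad (144.9°) between the endpoints.
Interpolate at f = 4/5 with slerp weights a = sin((1−f)δ)/sin δ ≈ 0.842, b = sin(fδ)/sin δ ≈ 1.564.
p = a·p₁ + b·p₂ ≈ (0.223, 0.714, 0.664); φ = arcsin(p_z) ≈ 41.60°, λ = atan2(p_y, p_x) ≈ 72.65°.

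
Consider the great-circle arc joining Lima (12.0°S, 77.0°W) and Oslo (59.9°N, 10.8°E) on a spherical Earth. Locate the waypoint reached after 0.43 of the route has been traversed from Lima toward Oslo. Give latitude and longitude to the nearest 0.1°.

≈ (24.7°N, 54.7°W)

Convert each endpoint to a unit vector on the sphere (x = cos φ cos λ, y = cos φ sin λ, z = sin φ).
The central angle between the endpoints is δ = arccos(p₁·p₂) ≈ 1.733 rad (99.3°).
Interpolate at f = 0.43 with slerp weights a = sin((1−f)δ)/sin δ ≈ 0.846, b = sin(fδ)/sin δ ≈ 0.687.
p = a·p₁ + b·p₂ ≈ (0.524, -0.741, 0.418); φ = arcsin(p_z) ≈ 24.74°, λ = atan2(p_y, p_x) ≈ -54.73°.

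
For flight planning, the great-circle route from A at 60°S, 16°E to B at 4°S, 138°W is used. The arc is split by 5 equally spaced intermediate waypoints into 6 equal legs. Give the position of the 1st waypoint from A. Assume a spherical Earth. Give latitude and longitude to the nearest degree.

≈ 74°S, 18°W

Convert each endpoint to a unit vector on the sphere (x = cos φ cos λ, y = cos φ sin λ, z = sin φ).
The central angle between the endpoints is δ = arccos(p₁·p₂) ≈ 1.969 rad (112.8°).
Interpolate at f = 1/6 with slerp weights a = sin((1−f)δ)/sin δ ≈ 1.082, b = sin(fδ)/sin δ ≈ 0.350.
p = a·p₁ + b·p₂ ≈ (0.261, -0.084, -0.962); φ = arcsin(p_z) ≈ -74.09°, λ = atan2(p_y, p_x) ≈ -17.90°.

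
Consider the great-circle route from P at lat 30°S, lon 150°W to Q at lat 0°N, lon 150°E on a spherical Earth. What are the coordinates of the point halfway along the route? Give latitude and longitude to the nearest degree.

From cos δ = sin φ₁ sin φ₂ + cos φ₁ cos φ₂ cos Δλ, the central angle is δ ≈ 1.123 rad (64.3°).
Interpolate at f = 1/2 with slerp weights a = sin((1−f)δ)/sin δ ≈ 0.591, b = sin(fδ)/sin δ ≈ 0.591.
p = a·p₁ + b·p₂ ≈ (-0.955, 0.040, -0.295); φ = arcsin(p_z) ≈ -17.18°, λ = atan2(p_y, p_x) ≈ 177.63°.

≈ lat 17°S, lon 178°E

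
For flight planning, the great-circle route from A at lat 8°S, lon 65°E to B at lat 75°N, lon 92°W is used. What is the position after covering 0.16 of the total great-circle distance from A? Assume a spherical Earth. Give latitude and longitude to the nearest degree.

≈ lat 10°N, lon 63°E

From cos δ = sin φ₁ sin φ₂ + cos φ₁ cos φ₂ cos Δλ, the central angle is δ ≈ 1.950 rad (111.7°).
Interpolate at f = 0.16 with slerp weights a = sin((1−f)δ)/sin δ ≈ 1.074, b = sin(fδ)/sin δ ≈ 0.330.
p = a·p₁ + b·p₂ ≈ (0.447, 0.879, 0.170); φ = arcsin(p_z) ≈ 9.77°, λ = atan2(p_y, p_x) ≈ 63.06°.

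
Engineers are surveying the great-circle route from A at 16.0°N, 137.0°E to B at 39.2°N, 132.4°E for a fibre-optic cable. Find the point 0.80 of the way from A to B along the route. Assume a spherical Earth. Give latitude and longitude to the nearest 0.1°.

≈ 34.6°N, 133.5°E

Write both endpoints as unit vectors p₁, p₂ with components (cos φ cos λ, cos φ sin λ, sin φ).
The central angle between the endpoints is δ = arccos(p₁·p₂) ≈ 0.411 rad (23.5°).
Interpolate at f = 0.80 with slerp weights a = sin((1−f)δ)/sin δ ≈ 0.206, b = sin(fδ)/sin δ ≈ 0.808.
p = a·p₁ + b·p₂ ≈ (-0.567, 0.597, 0.567); φ = arcsin(p_z) ≈ 34.57°, λ = atan2(p_y, p_x) ≈ 133.50°.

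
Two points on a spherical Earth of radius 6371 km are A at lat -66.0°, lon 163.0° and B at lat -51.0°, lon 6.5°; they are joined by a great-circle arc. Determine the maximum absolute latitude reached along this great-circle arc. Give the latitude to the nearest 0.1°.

≈ -83.3°

The great circle lies in the plane with unit normal n̂ = (p₁ × p₂)/|p₁ × p₂|.
Here n̂_z ≈ -0.116; the vertex latitude is φ_max = arccos|n̂_z| ≈ 83.3°.
Check via Clairaut: cos φ_max = |cos φ₁| · sin C = cos(66.0°)·sin(163.4°) ≈ 0.116, again giving ≈ 83.3°.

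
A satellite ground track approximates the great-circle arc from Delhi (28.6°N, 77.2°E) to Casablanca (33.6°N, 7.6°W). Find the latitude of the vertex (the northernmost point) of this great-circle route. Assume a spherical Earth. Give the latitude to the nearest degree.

≈ 39°N

The great circle lies in the plane with unit normal n̂ = (p₁ × p₂)/|p₁ × p₂|.
Here n̂_z ≈ -0.772; the vertex latitude is φ_max = arccos|n̂_z| ≈ 39.5°.
Check via Clairaut: cos φ_max = |cos φ₁| · sin C = cos(28.6°)·sin(61.5°) ≈ 0.772, again giving ≈ 39.5°.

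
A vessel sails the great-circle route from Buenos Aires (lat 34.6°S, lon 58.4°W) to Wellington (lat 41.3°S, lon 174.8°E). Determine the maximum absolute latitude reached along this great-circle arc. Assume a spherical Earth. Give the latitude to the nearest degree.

≈ 60°S

The great circle lies in the plane with unit normal n̂ = (p₁ × p₂)/|p₁ × p₂|.
Here n̂_z ≈ -0.495; the vertex latitude is φ_max = arccos|n̂_z| ≈ 60.3°.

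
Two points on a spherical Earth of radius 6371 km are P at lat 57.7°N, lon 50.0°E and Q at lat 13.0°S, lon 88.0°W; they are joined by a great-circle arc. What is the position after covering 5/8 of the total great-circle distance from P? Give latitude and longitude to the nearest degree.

≈ lat 29°N, lon 67°W

The haversine formula gives a central angle δ ≈ 2.186 rad (125.2°) between the endpoints.
Interpolate at f = 5/8 with slerp weights a = sin((1−f)δ)/sin δ ≈ 0.895, b = sin(fδ)/sin δ ≈ 1.199.
p = a·p₁ + b·p₂ ≈ (0.348, -0.801, 0.487); φ = arcsin(p_z) ≈ 29.13°, λ = atan2(p_y, p_x) ≈ -66.51°.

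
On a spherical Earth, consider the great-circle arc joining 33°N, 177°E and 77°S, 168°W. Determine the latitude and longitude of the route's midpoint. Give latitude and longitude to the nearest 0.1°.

≈ 22.1°S, 179.8°W

Write both endpoints as unit vectors p₁, p₂ with components (cos φ cos λ, cos φ sin λ, sin φ).
The central angle between the endpoints is δ = arccos(p₁·p₂) ≈ 1.927 rad (110.4°).
Interpolate at f = 1/2 with slerp weights a = sin((1−f)δ)/sin δ ≈ 0.876, b = sin(fδ)/sin δ ≈ 0.876.
p = a·p₁ + b·p₂ ≈ (-0.926, -0.003, -0.376); φ = arcsin(p_z) ≈ -22.11°, λ = atan2(p_y, p_x) ≈ -179.84°.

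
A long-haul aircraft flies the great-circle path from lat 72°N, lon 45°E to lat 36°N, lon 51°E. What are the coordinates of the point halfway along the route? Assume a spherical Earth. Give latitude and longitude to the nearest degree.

≈ lat 54°N, lon 49°E

Convert each endpoint to a unit vector on the sphere (x = cos φ cos λ, y = cos φ sin λ, z = sin φ).
The central angle between the endpoints is δ = arccos(p₁·p₂) ≈ 0.631 rad (36.1°).
Interpolate at f = 1/2 with slerp weights a = sin((1−f)δ)/sin δ ≈ 0.526, b = sin(fδ)/sin δ ≈ 0.526.
p = a·p₁ + b·p₂ ≈ (0.383, 0.446, 0.809); φ = arcsin(p_z) ≈ 54.03°, λ = atan2(p_y, p_x) ≈ 49.34°.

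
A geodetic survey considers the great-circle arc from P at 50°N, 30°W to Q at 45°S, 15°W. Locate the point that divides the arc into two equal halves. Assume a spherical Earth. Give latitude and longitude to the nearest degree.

Write both endpoints as unit vectors p₁, p₂ with components (cos φ cos λ, cos φ sin λ, sin φ).
The central angle between the endpoints is δ = arccos(p₁·p₂) ≈ 1.674 rad (95.9°).
Interpolate at f = 1/2 with slerp weights a = sin((1−f)δ)/sin δ ≈ 0.746, b = sin(fδ)/sin δ ≈ 0.746.
p = a·p₁ + b·p₂ ≈ (0.925, -0.377, 0.044); φ = arcsin(p_z) ≈ 2.52°, λ = atan2(p_y, p_x) ≈ -22.14°.

≈ 3°N, 22°W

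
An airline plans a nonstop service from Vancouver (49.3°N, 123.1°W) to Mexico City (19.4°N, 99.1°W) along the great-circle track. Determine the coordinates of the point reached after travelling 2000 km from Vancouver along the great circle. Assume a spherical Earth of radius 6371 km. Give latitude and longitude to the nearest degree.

Convert each endpoint to a unit vector on the sphere (x = cos φ cos λ, y = cos φ sin λ, z = sin φ).
The central angle between the endpoints is δ = arccos(p₁·p₂) ≈ 0.620 rad (35.5°). The total great-circle distance is δ·R ≈ 0.620 × 6371 ≈ 3952 km, so the target fraction is f = 2000/3952 ≈ 0.506.
Interpolate at f ≈ 0.506 with slerp weights a = sin((1−f)δ)/sin δ ≈ 0.519, b = sin(fδ)/sin δ ≈ 0.531.
p = a·p₁ + b·p₂ ≈ (-0.264, -0.778, 0.570); φ = arcsin(p_z) ≈ 34.74°, λ = atan2(p_y, p_x) ≈ -108.74°.

≈ (35°N, 109°W)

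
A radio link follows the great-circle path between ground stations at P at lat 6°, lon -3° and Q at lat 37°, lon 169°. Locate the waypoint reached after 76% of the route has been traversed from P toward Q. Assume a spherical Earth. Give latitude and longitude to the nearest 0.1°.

Convert each endpoint to a unit vector on the sphere (x = cos φ cos λ, y = cos φ sin λ, z = sin φ).
The central angle between the endpoints is δ = arccos(p₁·p₂) ≈ 2.380 rad (136.4°).
Interpolate at f = 0.76 with slerp weights a = sin((1−f)δ)/sin δ ≈ 0.783, b = sin(fδ)/sin δ ≈ 1.408.
p = a·p₁ + b·p₂ ≈ (-0.326, 0.174, 0.929); φ = arcsin(p_z) ≈ 68.32°, λ = atan2(p_y, p_x) ≈ 151.93°.

≈ lat 68.3°, lon 151.9°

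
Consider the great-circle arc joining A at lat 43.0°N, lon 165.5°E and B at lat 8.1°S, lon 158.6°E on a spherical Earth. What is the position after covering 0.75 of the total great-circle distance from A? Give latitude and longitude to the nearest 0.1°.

≈ lat 4.7°N, lon 160.0°E

From cos δ = sin φ₁ sin φ₂ + cos φ₁ cos φ₂ cos Δλ, the central angle is δ ≈ 0.899 rad (51.5°).
Interpolate at f = 0.75 with slerp weights a = sin((1−f)δ)/sin δ ≈ 0.285, b = sin(fδ)/sin δ ≈ 0.798.
p = a·p₁ + b·p₂ ≈ (-0.937, 0.340, 0.082); φ = arcsin(p_z) ≈ 4.69°, λ = atan2(p_y, p_x) ≈ 160.04°.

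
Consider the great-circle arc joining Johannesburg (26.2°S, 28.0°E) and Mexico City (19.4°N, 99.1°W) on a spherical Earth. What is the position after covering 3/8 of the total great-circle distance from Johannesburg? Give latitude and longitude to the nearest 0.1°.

From cos δ = sin φ₁ sin φ₂ + cos φ₁ cos φ₂ cos Δλ, the central angle is δ ≈ 2.288 rad (131.1°).
Interpolate at f = 3/8 with slerp weights a = sin((1−f)δ)/sin δ ≈ 1.314, b = sin(fδ)/sin δ ≈ 1.004.
p = a·p₁ + b·p₂ ≈ (0.891, -0.381, -0.247); φ = arcsin(p_z) ≈ -14.27°, λ = atan2(p_y, p_x) ≈ -23.18°.

≈ 14.3°S, 23.2°W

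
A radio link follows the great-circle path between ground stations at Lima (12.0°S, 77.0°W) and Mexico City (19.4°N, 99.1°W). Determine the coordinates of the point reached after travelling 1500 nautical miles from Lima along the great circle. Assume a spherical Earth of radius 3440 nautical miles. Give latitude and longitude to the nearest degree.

≈ (9°N, 91°W)

Convert each endpoint to a unit vector on the sphere (x = cos φ cos λ, y = cos φ sin λ, z = sin φ).
The central angle between the endpoints is δ = arccos(p₁·p₂) ≈ 0.667 rad (38.2°). The total great-circle distance is δ·R ≈ 0.667 × 3440 ≈ 2294 nmi, so the target fraction is f = 1500/2294 ≈ 0.654.
Interpolate at f ≈ 0.654 with slerp weights a = sin((1−f)δ)/sin δ ≈ 0.370, b = sin(fδ)/sin δ ≈ 0.683.
p = a·p₁ + b·p₂ ≈ (-0.020, -0.988, 0.150); φ = arcsin(p_z) ≈ 8.62°, λ = atan2(p_y, p_x) ≈ -91.19°.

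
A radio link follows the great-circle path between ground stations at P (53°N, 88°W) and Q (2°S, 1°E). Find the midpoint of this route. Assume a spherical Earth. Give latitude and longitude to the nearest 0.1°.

Write both endpoints as unit vectors p₁, p₂ with components (cos φ cos λ, cos φ sin λ, sin φ).
The central angle between the endpoints is δ = arccos(p₁·p₂) ≈ 1.588 rad (91.0°).
Interpolate at f = 1/2 with slerp weights a = sin((1−f)δ)/sin δ ≈ 0.713, b = sin(fδ)/sin δ ≈ 0.713.
p = a·p₁ + b·p₂ ≈ (0.728, -0.417, 0.545); φ = arcsin(p_z) ≈ 33.01°, λ = atan2(p_y, p_x) ≈ -29.79°.

≈ (33.0°N, 29.8°W)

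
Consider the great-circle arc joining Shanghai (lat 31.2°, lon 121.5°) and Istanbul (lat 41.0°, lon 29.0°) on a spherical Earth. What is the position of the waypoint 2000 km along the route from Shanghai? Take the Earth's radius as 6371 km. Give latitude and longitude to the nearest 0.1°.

Convert each endpoint to a unit vector on the sphere (x = cos φ cos λ, y = cos φ sin λ, z = sin φ).
The central angle between the endpoints is δ = arccos(p₁·p₂) ≈ 1.254 rad (71.8°). The total great-circle distance is δ·R ≈ 1.254 × 6371 ≈ 7988 km, so the target fraction is f = 2000/7988 ≈ 0.250.
Interpolate at f ≈ 0.250 with slerp weights a = sin((1−f)δ)/sin δ ≈ 0.850, b = sin(fδ)/sin δ ≈ 0.325.
p = a·p₁ + b·p₂ ≈ (-0.165, 0.739, 0.653); φ = arcsin(p_z) ≈ 40.80°, λ = atan2(p_y, p_x) ≈ 102.61°.

≈ lat 40.8°, lon 102.6°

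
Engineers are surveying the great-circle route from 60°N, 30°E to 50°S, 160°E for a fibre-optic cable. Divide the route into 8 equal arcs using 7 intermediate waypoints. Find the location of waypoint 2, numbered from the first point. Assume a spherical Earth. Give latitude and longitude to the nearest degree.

≈ 42°N, 85°E

From cos δ = sin φ₁ sin φ₂ + cos φ₁ cos φ₂ cos Δλ, the central angle is δ ≈ 2.626 rad (150.5°).
Interpolate at f = 2/8 with slerp weights a = sin((1−f)δ)/sin δ ≈ 1.869, b = sin(fδ)/sin δ ≈ 1.238.
p = a·p₁ + b·p₂ ≈ (0.062, 0.739, 0.670); φ = arcsin(p_z) ≈ 42.10°, λ = atan2(p_y, p_x) ≈ 85.24°.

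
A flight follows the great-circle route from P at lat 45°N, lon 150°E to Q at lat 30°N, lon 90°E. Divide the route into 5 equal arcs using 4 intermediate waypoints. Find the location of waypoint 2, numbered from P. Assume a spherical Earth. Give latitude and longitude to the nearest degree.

Write both endpoints as unit vectors p₁, p₂ with components (cos φ cos λ, cos φ sin λ, sin φ).
The central angle between the endpoints is δ = arccos(p₁·p₂) ≈ 0.850 rad (48.7°).
Interpolate at f = 2/5 with slerp weights a = sin((1−f)δ)/sin δ ≈ 0.650, b = sin(fδ)/sin δ ≈ 0.444.
p = a·p₁ + b·p₂ ≈ (-0.398, 0.614, 0.681); φ = arcsin(p_z) ≈ 42.96°, λ = atan2(p_y, p_x) ≈ 122.94°.

≈ lat 43°N, lon 123°E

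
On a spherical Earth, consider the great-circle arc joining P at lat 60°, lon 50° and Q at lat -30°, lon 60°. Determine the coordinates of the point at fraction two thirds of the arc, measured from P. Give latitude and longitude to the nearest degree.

Convert each endpoint to a unit vector on the sphere (x = cos φ cos λ, y = cos φ sin λ, z = sin φ).
The central angle between the endpoints is δ = arccos(p₁·p₂) ≈ 1.577 rad (90.4°).
Interpolate at f = 2/3 with slerp weights a = sin((1−f)δ)/sin δ ≈ 0.502, b = sin(fδ)/sin δ ≈ 0.868.
p = a·p₁ + b·p₂ ≈ (0.537, 0.843, 0.001); φ = arcsin(p_z) ≈ 0.03°, λ = atan2(p_y, p_x) ≈ 57.50°.

≈ lat 0°, lon 58°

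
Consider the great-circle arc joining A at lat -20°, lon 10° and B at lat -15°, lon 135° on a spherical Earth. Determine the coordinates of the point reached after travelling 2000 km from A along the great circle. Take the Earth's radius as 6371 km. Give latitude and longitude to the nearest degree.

Write both endpoints as unit vectors p₁, p₂ with components (cos φ cos λ, cos φ sin λ, sin φ).
The central angle between the endpoints is δ = arccos(p₁·p₂) ≈ 2.018 rad (115.6°). The total great-circle distance is δ·R ≈ 2.018 × 6371 ≈ 12854 km, so the target fraction is f = 2000/12854 ≈ 0.156.
Interpolate at f ≈ 0.156 with slerp weights a = sin((1−f)δ)/sin δ ≈ 1.099, b = sin(fδ)/sin δ ≈ 0.342.
p = a·p₁ + b·p₂ ≈ (0.783, 0.413, -0.465); φ = arcsin(p_z) ≈ -27.68°, λ = atan2(p_y, p_x) ≈ 27.81°.

≈ lat -28°, lon 28°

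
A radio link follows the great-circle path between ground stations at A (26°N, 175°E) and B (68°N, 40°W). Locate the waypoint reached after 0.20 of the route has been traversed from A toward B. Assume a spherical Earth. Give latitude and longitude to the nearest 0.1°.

≈ (42.0°N, 179.8°E)

Convert each endpoint to a unit vector on the sphere (x = cos φ cos λ, y = cos φ sin λ, z = sin φ).
The central angle between the endpoints is δ = arccos(p₁·p₂) ≈ 1.440 rad (82.5°).
Interpolate at f = 0.20 with slerp weights a = sin((1−f)δ)/sin δ ≈ 0.921, b = sin(fδ)/sin δ ≈ 0.286.
p = a·p₁ + b·p₂ ≈ (-0.743, 0.003, 0.670); φ = arcsin(p_z) ≈ 42.03°, λ = atan2(p_y, p_x) ≈ 179.75°.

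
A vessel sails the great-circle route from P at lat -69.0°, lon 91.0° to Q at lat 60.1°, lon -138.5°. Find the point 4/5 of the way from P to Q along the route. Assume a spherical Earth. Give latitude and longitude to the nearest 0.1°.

From cos δ = sin φ₁ sin φ₂ + cos φ₁ cos φ₂ cos Δλ, the central angle is δ ≈ 2.753 rad (157.7°).
Interpolate at f = 4/5 with slerp weights a = sin((1−f)δ)/sin δ ≈ 1.380, b = sin(fδ)/sin δ ≈ 2.129.
p = a·p₁ + b·p₂ ≈ (-0.803, -0.209, 0.557); φ = arcsin(p_z) ≈ 33.88°, λ = atan2(p_y, p_x) ≈ -165.43°.

≈ lat 33.9°, lon -165.4°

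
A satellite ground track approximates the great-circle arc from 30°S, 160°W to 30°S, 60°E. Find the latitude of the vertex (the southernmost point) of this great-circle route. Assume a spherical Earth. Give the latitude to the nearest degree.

≈ 59°S

The great circle lies in the plane with unit normal n̂ = (p₁ × p₂)/|p₁ × p₂|.
Here n̂_z ≈ -0.510; the vertex latitude is φ_max = arccos|n̂_z| ≈ 59.4°.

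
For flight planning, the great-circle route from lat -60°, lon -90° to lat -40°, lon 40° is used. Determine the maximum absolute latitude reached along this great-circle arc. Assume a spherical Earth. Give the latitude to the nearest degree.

≈ -72°

The great circle lies in the plane with unit normal n̂ = (p₁ × p₂)/|p₁ × p₂|.
Here n̂_z ≈ +0.309; the vertex latitude is φ_max = arccos|n̂_z| ≈ 72.0°.
Check via Clairaut: cos φ_max = |cos φ₁| · sin C = cos(60.0°)·sin(141.9°) ≈ 0.309, again giving ≈ 72.0°.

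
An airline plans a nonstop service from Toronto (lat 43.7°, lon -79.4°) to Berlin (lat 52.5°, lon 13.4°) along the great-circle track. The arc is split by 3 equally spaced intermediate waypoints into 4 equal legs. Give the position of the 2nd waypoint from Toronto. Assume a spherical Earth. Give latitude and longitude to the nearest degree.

From cos δ = sin φ₁ sin φ₂ + cos φ₁ cos φ₂ cos Δλ, the central angle is δ ≈ 1.016 rad (58.2°).
Interpolate at f = 2/4 with slerp weights a = sin((1−f)δ)/sin δ ≈ 0.572, b = sin(fδ)/sin δ ≈ 0.572.
p = a·p₁ + b·p₂ ≈ (0.415, -0.326, 0.849); φ = arcsin(p_z) ≈ 58.15°, λ = atan2(p_y, p_x) ≈ -38.15°.

≈ lat 58°, lon -38°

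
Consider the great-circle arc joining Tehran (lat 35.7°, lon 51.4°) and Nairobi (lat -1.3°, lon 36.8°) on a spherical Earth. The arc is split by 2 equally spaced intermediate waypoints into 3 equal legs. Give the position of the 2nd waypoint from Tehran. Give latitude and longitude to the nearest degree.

≈ lat 11°, lon 41°

The haversine formula gives a central angle δ ≈ 0.688 rad (39.4°) between the endpoints.
Interpolate at f = 2/3 with slerp weights a = sin((1−f)δ)/sin δ ≈ 0.358, b = sin(fδ)/sin δ ≈ 0.697.
p = a·p₁ + b·p₂ ≈ (0.740, 0.645, 0.193); φ = arcsin(p_z) ≈ 11.13°, λ = atan2(p_y, p_x) ≈ 41.08°.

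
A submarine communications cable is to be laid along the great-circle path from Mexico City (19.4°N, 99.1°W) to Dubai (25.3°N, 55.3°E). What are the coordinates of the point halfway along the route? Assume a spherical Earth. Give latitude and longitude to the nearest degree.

Convert each endpoint to a unit vector on the sphere (x = cos φ cos λ, y = cos φ sin λ, z = sin φ).
The central angle between the endpoints is δ = arccos(p₁·p₂) ≈ 2.249 rad (128.8°).
Interpolate at f = 1/2 with slerp weights a = sin((1−f)δ)/sin δ ≈ 1.158, b = sin(fδ)/sin δ ≈ 1.158.
p = a·p₁ + b·p₂ ≈ (0.423, -0.218, 0.879); φ = arcsin(p_z) ≈ 61.58°, λ = atan2(p_y, p_x) ≈ -27.23°.

≈ (62°N, 27°W)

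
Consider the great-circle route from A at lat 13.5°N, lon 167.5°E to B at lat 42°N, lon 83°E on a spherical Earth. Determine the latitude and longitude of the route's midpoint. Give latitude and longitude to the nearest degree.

≈ lat 35°N, lon 132°E

Convert each endpoint to a unit vector on the sphere (x = cos φ cos λ, y = cos φ sin λ, z = sin φ).
The central angle between the endpoints is δ = arccos(p₁·p₂) ≈ 1.343 rad (77.0°).
Interpolate at f = 1/2 with slerp weights a = sin((1−f)δ)/sin δ ≈ 0.639, b = sin(fδ)/sin δ ≈ 0.639.
p = a·p₁ + b·p₂ ≈ (-0.549, 0.606, 0.577); φ = arcsin(p_z) ≈ 35.21°, λ = atan2(p_y, p_x) ≈ 132.17°.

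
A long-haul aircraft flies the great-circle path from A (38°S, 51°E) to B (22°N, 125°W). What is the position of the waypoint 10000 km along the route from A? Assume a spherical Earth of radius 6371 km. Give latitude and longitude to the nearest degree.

≈ (50°S, 108°W)

Write both endpoints as unit vectors p₁, p₂ with components (cos φ cos λ, cos φ sin λ, sin φ).
The central angle between the endpoints is δ = arccos(p₁·p₂) ≈ 2.856 rad (163.6°). The total great-circle distance is δ·R ≈ 2.856 × 6371 ≈ 18195 km, so the target fraction is f = 10000/18195 ≈ 0.550.
Interpolate at f ≈ 0.550 with slerp weights a = sin((1−f)δ)/sin δ ≈ 3.406, b = sin(fδ)/sin δ ≈ 3.549.
p = a·p₁ + b·p₂ ≈ (-0.198, -0.609, -0.768); φ = arcsin(p_z) ≈ -50.15°, λ = atan2(p_y, p_x) ≈ -108.01°.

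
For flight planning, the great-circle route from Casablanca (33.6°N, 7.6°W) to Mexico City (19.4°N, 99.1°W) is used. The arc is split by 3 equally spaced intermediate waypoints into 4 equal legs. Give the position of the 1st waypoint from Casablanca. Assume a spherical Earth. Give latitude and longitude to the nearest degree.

≈ 37°N, 32°W

From cos δ = sin φ₁ sin φ₂ + cos φ₁ cos φ₂ cos Δλ, the central angle is δ ≈ 1.407 rad (80.6°).
Interpolate at f = 1/4 with slerp weights a = sin((1−f)δ)/sin δ ≈ 0.882, b = sin(fδ)/sin δ ≈ 0.349.
p = a·p₁ + b·p₂ ≈ (0.676, -0.422, 0.604); φ = arcsin(p_z) ≈ 37.15°, λ = atan2(p_y, p_x) ≈ -32.00°.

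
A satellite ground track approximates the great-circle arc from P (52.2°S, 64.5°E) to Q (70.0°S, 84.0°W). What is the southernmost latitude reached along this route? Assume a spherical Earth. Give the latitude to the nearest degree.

The great circle lies in the plane with unit normal n̂ = (p₁ × p₂)/|p₁ × p₂|.
Here n̂_z ≈ -0.133; the vertex latitude is φ_max = arccos|n̂_z| ≈ 82.4°.
Check via Clairaut: cos φ_max = |cos φ₁| · sin C = cos(52.2°)·sin(167.5°) ≈ 0.133, again giving ≈ 82.4°.

≈ 82°S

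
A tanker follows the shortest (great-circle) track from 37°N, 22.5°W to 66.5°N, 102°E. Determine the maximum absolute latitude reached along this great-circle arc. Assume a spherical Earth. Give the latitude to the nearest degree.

≈ 74°N

The great circle lies in the plane with unit normal n̂ = (p₁ × p₂)/|p₁ × p₂|.
Here n̂_z ≈ +0.283; the vertex latitude is φ_max = arccos|n̂_z| ≈ 73.6°.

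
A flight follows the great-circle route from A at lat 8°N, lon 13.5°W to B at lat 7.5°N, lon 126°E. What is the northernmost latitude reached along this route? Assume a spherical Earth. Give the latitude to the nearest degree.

The great circle lies in the plane with unit normal n̂ = (p₁ × p₂)/|p₁ × p₂|.
Here n̂_z ≈ +0.931; the vertex latitude is φ_max = arccos|n̂_z| ≈ 21.5°.

≈ 21°N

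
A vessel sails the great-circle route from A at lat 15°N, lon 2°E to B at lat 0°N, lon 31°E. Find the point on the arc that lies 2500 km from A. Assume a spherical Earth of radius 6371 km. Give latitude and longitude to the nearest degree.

Write both endpoints as unit vectors p₁, p₂ with components (cos φ cos λ, cos φ sin λ, sin φ).
The central angle between the endpoints is δ = arccos(p₁·p₂) ≈ 0.565 rad (32.3°). The total great-circle distance is δ·R ≈ 0.565 × 6371 ≈ 3597 km, so the target fraction is f = 2500/3597 ≈ 0.695.
Interpolate at f ≈ 0.695 with slerp weights a = sin((1−f)δ)/sin δ ≈ 0.320, b = sin(fδ)/sin δ ≈ 0.715.
p = a·p₁ + b·p₂ ≈ (0.922, 0.379, 0.083); φ = arcsin(p_z) ≈ 4.75°, λ = atan2(p_y, p_x) ≈ 22.35°.

≈ lat 5°N, lon 22°E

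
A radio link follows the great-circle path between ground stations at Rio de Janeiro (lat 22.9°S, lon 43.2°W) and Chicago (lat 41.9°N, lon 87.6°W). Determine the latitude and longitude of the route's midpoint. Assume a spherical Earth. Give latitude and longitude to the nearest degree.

Convert each endpoint to a unit vector on the sphere (x = cos φ cos λ, y = cos φ sin λ, z = sin φ).
The central angle between the endpoints is δ = arccos(p₁·p₂) ≈ 1.339 rad (76.7°).
Interpolate at f = 1/2 with slerp weights a = sin((1−f)δ)/sin δ ≈ 0.638, b = sin(fδ)/sin δ ≈ 0.638.
p = a·p₁ + b·p₂ ≈ (0.448, -0.876, 0.178); φ = arcsin(p_z) ≈ 10.24°, λ = atan2(p_y, p_x) ≈ -62.92°.

≈ lat 10°N, lon 63°W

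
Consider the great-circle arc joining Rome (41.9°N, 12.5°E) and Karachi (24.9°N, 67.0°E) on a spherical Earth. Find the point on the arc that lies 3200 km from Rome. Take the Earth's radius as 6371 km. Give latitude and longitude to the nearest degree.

Convert each endpoint to a unit vector on the sphere (x = cos φ cos λ, y = cos φ sin λ, z = sin φ).
The central angle between the endpoints is δ = arccos(p₁·p₂) ≈ 0.832 rad (47.7°). The total great-circle distance is δ·R ≈ 0.832 × 6371 ≈ 5302 km, so the target fraction is f = 3200/5302 ≈ 0.604.
Interpolate at f ≈ 0.604 with slerp weights a = sin((1−f)δ)/sin δ ≈ 0.438, b = sin(fδ)/sin δ ≈ 0.651.
p = a·p₁ + b·p₂ ≈ (0.549, 0.614, 0.567); φ = arcsin(p_z) ≈ 34.52°, λ = atan2(p_y, p_x) ≈ 48.20°.

≈ 35°N, 48°E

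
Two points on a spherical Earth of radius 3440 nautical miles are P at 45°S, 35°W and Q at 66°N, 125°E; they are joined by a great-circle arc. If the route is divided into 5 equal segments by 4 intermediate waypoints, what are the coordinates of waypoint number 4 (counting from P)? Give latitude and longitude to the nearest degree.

≈ 72°N, 29°E

The haversine formula gives a central angle δ ≈ 2.729 rad (156.4°) between the endpoints.
Interpolate at f = 4/5 with slerp weights a = sin((1−f)δ)/sin δ ≈ 1.296, b = sin(fδ)/sin δ ≈ 2.042.
p = a·p₁ + b·p₂ ≈ (0.274, 0.155, 0.949); φ = arcsin(p_z) ≈ 71.65°, λ = atan2(p_y, p_x) ≈ 29.44°.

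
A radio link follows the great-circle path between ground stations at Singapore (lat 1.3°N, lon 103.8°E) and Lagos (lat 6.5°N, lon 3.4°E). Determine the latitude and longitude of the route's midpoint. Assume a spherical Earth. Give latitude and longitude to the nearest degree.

From cos δ = sin φ₁ sin φ₂ + cos φ₁ cos φ₂ cos Δλ, the central angle is δ ≈ 1.748 rad (100.2°).
Interpolate at f = 1/2 with slerp weights a = sin((1−f)δ)/sin δ ≈ 0.779, b = sin(fδ)/sin δ ≈ 0.779.
p = a·p₁ + b·p₂ ≈ (0.587, 0.803, 0.106); φ = arcsin(p_z) ≈ 6.08°, λ = atan2(p_y, p_x) ≈ 53.81°.

≈ lat 6°N, lon 54°E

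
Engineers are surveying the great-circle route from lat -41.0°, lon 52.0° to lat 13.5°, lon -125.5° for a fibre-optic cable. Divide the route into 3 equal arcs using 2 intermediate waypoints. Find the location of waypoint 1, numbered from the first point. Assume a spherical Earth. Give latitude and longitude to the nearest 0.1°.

≈ lat -85.6°, lon -60.5°

The haversine formula gives a central angle δ ≈ 2.660 rad (152.4°) between the endpoints.
Interpolate at f = 1/3 with slerp weights a = sin((1−f)δ)/sin δ ≈ 2.115, b = sin(fδ)/sin δ ≈ 1.674.
p = a·p₁ + b·p₂ ≈ (0.038, -0.067, -0.997); φ = arcsin(p_z) ≈ -85.59°, λ = atan2(p_y, p_x) ≈ -60.47°.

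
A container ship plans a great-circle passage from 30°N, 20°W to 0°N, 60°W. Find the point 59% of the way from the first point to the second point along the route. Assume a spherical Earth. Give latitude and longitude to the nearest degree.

≈ 13°N, 45°W

Write both endpoints as unit vectors p₁, p₂ with components (cos φ cos λ, cos φ sin λ, sin φ).
The central angle between the endpoints is δ = arccos(p₁·p₂) ≈ 0.845 rad (48.4°).
Interpolate at f = 0.59 with slerp weights a = sin((1−f)δ)/sin δ ≈ 0.454, b = sin(fδ)/sin δ ≈ 0.639.
p = a·p₁ + b·p₂ ≈ (0.689, -0.688, 0.227); φ = arcsin(p_z) ≈ 13.12°, λ = atan2(p_y, p_x) ≈ -44.96°.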